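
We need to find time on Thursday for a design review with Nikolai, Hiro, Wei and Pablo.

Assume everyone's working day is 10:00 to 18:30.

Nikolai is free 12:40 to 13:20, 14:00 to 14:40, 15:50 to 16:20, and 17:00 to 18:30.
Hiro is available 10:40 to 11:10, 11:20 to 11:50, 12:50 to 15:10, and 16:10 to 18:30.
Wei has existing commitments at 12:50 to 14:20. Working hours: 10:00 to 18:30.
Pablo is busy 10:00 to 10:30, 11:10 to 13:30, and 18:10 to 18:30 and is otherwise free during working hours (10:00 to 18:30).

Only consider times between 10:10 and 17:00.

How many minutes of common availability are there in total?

30 minutes

Wei free within 10:00–18:30: 10:00–12:50, 14:20–18:30.
Pablo free within 10:00–18:30: 10:30–11:10, 13:30–18:10.
Nikolai ∩ Hiro: 12:50–13:20, 14:00–14:40, 16:10–16:20, 17:00–18:30.
Nikolai ∩ Hiro ∩ Wei: 14:20–14:40, 16:10–16:20, 17:00–18:30.
Nikolai ∩ Hiro ∩ Wei ∩ Pablo: 14:20–14:40, 16:10–16:20, 17:00–18:10.
Restricted to 10:10–17:00: 14:20–14:40, 16:10–16:20.
Total common minutes: 20 + 10 = 30.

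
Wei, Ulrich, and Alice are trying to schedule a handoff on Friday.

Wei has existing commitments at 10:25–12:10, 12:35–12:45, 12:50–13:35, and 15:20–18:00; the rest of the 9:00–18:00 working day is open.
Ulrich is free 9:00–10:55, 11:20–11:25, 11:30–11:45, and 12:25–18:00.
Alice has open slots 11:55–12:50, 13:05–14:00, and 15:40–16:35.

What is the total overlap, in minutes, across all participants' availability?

40 minutes

Wei free within 09:00–18:00: 09:00–10:25, 12:10–12:35, 12:45–12:50, 13:35–15:20.
Wei ∩ Ulrich: 09:00–10:25, 12:25–12:35, 12:45–12:50, 13:35–15:20.
Wei ∩ Ulrich ∩ Alice: 12:25–12:35, 12:45–12:50, 13:35–14:00.
Total common minutes: 10 + 5 + 25 = 40.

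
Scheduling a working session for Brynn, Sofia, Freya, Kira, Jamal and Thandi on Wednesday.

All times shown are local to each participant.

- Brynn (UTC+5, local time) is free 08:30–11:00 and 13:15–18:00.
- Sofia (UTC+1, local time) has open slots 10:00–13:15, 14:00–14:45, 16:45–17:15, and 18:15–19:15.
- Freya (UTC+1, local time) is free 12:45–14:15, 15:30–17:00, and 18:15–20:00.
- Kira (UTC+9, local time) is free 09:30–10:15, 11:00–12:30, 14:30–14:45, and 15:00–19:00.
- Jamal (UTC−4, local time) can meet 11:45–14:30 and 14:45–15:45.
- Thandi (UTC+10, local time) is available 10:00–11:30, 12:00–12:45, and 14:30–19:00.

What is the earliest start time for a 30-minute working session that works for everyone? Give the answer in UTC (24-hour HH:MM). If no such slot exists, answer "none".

Brynn → UTC: 03:30–06:00, 08:15–13:00.
Sofia → UTC: 09:00–12:15, 13:00–13:45, 15:45–16:15, 17:15–18:15.
Freya → UTC: 11:45–13:15, 14:30–16:00, 17:15–19:00.
Kira → UTC: 00:30–01:15, 02:00–03:30, 05:30–05:45, 06:00–10:00.
Jamal → UTC: 15:45–18:30, 18:45–19:45.
Thandi → UTC: 00:00–01:30, 02:00–02:45, 04:30–09:00.
Brynn ∩ Sofia: 09:00–12:15.
Brynn ∩ Sofia ∩ Freya: 11:45–12:15.
Brynn ∩ Sofia ∩ Freya ∩ Kira: (none).
Brynn ∩ Sofia ∩ Freya ∩ Kira ∩ Jamal: (none).
Brynn ∩ Sofia ∩ Freya ∩ Kira ∩ Jamal ∩ Thandi: (none).
Windows ≥ 30 min: (none).

none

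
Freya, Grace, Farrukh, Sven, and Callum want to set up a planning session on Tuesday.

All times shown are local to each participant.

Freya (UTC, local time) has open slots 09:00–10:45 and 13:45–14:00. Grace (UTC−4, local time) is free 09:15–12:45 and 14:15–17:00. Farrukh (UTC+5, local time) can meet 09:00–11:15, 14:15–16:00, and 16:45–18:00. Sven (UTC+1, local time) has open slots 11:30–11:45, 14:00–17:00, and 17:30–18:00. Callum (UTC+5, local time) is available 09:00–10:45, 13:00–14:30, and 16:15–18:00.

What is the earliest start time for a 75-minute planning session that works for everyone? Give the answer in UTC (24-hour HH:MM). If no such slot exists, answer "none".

Freya → UTC: 09:00–10:45, 13:45–14:00.
Grace → UTC: 13:15–16:45, 18:15–21:00.
Farrukh → UTC: 04:00–06:15, 09:15–11:00, 11:45–13:00.
Sven → UTC: 10:30–10:45, 13:00–16:00, 16:30–17:00.
Callum → UTC: 04:00–05:45, 08:00–09:30, 11:15–13:00.
Freya ∩ Grace: 13:45–14:00.
Freya ∩ Grace ∩ Farrukh: (none).
Freya ∩ Grace ∩ Farrukh ∩ Sven: (none).
Freya ∩ Grace ∩ Farrukh ∩ Sven ∩ Callum: (none).
Windows ≥ 75 min: (none).

none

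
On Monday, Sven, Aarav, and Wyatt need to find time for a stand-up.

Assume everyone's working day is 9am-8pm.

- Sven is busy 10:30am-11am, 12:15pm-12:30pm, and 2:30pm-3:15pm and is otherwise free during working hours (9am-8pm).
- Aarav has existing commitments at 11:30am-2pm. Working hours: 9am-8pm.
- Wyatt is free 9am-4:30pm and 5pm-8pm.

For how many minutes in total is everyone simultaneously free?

Sven free within 09:00–20:00: 09:00–10:30, 11:00–12:15, 12:30–14:30, 15:15–20:00.
Aarav free within 09:00–20:00: 09:00–11:30, 14:00–20:00.
Sven ∩ Aarav: 09:00–10:30, 11:00–11:30, 14:00–14:30, 15:15–20:00.
Sven ∩ Aarav ∩ Wyatt: 09:00–10:30, 11:00–11:30, 14:00–14:30, 15:15–16:30, 17:00–20:00.
Total common minutes: 90 + 30 + 30 + 75 + 180 = 405.

405 minutes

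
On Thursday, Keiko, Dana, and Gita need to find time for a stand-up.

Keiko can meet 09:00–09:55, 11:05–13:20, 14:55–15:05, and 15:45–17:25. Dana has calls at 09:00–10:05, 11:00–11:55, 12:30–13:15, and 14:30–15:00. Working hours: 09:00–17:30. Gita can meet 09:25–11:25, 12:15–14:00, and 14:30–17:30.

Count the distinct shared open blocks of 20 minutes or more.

1

Dana free within 09:00–17:30: 10:05–11:00, 11:55–12:30, 13:15–14:30, 15:00–17:30.
Keiko ∩ Dana: 11:55–12:30, 13:15–13:20, 15:00–15:05, 15:45–17:25.
Keiko ∩ Dana ∩ Gita: 12:15–12:30, 13:15–13:20, 15:00–15:05, 15:45–17:25.
Windows ≥ 20 min: 15:45–17:25.
That's 1 window.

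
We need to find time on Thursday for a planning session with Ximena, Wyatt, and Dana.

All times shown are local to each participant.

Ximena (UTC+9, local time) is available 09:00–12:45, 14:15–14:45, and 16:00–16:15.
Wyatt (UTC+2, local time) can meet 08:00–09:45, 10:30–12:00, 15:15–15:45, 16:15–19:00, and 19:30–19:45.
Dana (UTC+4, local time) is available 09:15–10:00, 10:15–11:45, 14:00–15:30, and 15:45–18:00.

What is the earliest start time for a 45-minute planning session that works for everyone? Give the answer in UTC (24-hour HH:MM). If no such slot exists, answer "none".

none

Ximena → UTC: 00:00–03:45, 05:15–05:45, 07:00–07:15.
Wyatt → UTC: 06:00–07:45, 08:30–10:00, 13:15–13:45, 14:15–17:00, 17:30–17:45.
Dana → UTC: 05:15–06:00, 06:15–07:45, 10:00–11:30, 11:45–14:00.
Ximena ∩ Wyatt: 07:00–07:15.
Ximena ∩ Wyatt ∩ Dana: 07:00–07:15.
Windows ≥ 45 min: (none).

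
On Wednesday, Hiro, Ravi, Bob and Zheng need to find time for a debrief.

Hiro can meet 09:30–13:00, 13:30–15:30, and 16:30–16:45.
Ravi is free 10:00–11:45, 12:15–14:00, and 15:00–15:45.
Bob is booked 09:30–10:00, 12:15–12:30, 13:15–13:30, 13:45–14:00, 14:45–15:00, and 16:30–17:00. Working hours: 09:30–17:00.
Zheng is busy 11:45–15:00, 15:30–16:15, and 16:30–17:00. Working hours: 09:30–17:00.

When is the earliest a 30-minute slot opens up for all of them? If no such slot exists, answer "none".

Bob free within 09:30–17:00: 10:00–12:15, 12:30–13:15, 13:30–13:45, 14:00–14:45, 15:00–16:30.
Zheng free within 09:30–17:00: 09:30–11:45, 15:00–15:30, 16:15–16:30.
Hiro ∩ Ravi: 10:00–11:45, 12:15–13:00, 13:30–14:00, 15:00–15:30.
Hiro ∩ Ravi ∩ Bob: 10:00–11:45, 12:30–13:00, 13:30–13:45, 15:00–15:30.
Hiro ∩ Ravi ∩ Bob ∩ Zheng: 10:00–11:45, 15:00–15:30.
Windows ≥ 30 min: 10:00–11:45, 15:00–15:30.
Earliest such window starts at 10:00.

10:00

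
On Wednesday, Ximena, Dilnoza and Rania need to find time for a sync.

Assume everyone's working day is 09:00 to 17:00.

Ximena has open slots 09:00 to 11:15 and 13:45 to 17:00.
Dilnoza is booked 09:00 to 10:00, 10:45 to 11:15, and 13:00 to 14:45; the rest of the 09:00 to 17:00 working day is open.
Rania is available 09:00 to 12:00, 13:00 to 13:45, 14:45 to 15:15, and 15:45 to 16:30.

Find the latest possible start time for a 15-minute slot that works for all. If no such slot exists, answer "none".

16:15

Dilnoza free within 09:00–17:00: 10:00–10:45, 11:15–13:00, 14:45–17:00.
Ximena ∩ Dilnoza: 10:00–10:45, 14:45–17:00.
Ximena ∩ Dilnoza ∩ Rania: 10:00–10:45, 14:45–15:15, 15:45–16:30.
Windows ≥ 15 min: 10:00–10:45, 14:45–15:15, 15:45–16:30.
Latest start in the last window 15:45–16:30 is 16:30 − 15 min = 16:15.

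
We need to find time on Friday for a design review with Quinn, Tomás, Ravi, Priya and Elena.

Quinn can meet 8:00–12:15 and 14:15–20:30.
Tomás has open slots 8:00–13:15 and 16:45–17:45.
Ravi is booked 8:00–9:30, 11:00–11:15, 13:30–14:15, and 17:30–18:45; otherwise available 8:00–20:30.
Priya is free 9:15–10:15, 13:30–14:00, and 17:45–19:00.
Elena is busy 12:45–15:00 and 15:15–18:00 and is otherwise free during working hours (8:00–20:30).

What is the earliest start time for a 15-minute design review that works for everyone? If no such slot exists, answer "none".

Ravi free within 08:00–20:30: 09:30–11:00, 11:15–13:30, 14:15–17:30, 18:45–20:30.
Elena free within 08:00–20:30: 08:00–12:45, 15:00–15:15, 18:00–20:30.
Quinn ∩ Tomás: 08:00–12:15, 16:45–17:45.
Quinn ∩ Tomás ∩ Ravi: 09:30–11:00, 11:15–12:15, 16:45–17:30.
Quinn ∩ Tomás ∩ Ravi ∩ Priya: 09:30–10:15.
Quinn ∩ Tomás ∩ Ravi ∩ Priya ∩ Elena: 09:30–10:15.
Windows ≥ 15 min: 09:30–10:15.
Earliest such window starts at 09:30.

09:30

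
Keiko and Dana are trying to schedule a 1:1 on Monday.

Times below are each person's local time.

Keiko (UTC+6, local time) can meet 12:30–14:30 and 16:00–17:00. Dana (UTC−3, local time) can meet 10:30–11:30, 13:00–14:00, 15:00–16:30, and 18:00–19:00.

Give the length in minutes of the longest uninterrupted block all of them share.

0 minutes

Keiko → UTC: 06:30–08:30, 10:00–11:00.
Dana → UTC: 13:30–14:30, 16:00–17:00, 18:00–19:30, 21:00–22:00.
Keiko ∩ Dana: (none).
No common window.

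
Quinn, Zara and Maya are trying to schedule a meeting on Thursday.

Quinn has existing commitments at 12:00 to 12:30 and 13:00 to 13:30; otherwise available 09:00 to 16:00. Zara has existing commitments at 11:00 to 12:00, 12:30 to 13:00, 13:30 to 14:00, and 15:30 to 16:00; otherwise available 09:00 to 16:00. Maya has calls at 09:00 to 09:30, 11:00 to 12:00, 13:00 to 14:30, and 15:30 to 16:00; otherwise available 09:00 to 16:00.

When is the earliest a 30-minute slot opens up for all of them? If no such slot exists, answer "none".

Quinn free within 09:00–16:00: 09:00–12:00, 12:30–13:00, 13:30–16:00.
Zara free within 09:00–16:00: 09:00–11:00, 12:00–12:30, 13:00–13:30, 14:00–15:30.
Maya free within 09:00–16:00: 09:30–11:00, 12:00–13:00, 14:30–15:30.
Quinn ∩ Zara: 09:00–11:00, 14:00–15:30.
Quinn ∩ Zara ∩ Maya: 09:30–11:00, 14:30–15:30.
Windows ≥ 30 min: 09:30–11:00, 14:30–15:30.
Earliest such window starts at 09:30.

09:30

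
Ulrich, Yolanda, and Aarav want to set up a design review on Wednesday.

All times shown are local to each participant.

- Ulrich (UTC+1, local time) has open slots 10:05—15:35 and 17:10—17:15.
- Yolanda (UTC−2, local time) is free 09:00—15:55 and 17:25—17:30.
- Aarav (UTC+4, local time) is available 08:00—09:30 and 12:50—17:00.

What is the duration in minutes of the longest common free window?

120 minutes

Ulrich → UTC: 09:05–14:35, 16:10–16:15.
Yolanda → UTC: 11:00–17:55, 19:25–19:30.
Aarav → UTC: 04:00–05:30, 08:50–13:00.
Ulrich ∩ Yolanda: 11:00–14:35, 16:10–16:15.
Ulrich ∩ Yolanda ∩ Aarav: 11:00–13:00.
Single common window of 120 minutes.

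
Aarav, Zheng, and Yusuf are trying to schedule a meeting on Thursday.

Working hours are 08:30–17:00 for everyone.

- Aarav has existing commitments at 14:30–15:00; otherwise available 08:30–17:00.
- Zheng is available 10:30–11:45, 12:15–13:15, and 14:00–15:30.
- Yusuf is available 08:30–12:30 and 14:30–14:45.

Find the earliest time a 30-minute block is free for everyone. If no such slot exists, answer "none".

Aarav free within 08:30–17:00: 08:30–14:30, 15:00–17:00.
Aarav ∩ Zheng: 10:30–11:45, 12:15–13:15, 14:00–14:30, 15:00–15:30.
Aarav ∩ Zheng ∩ Yusuf: 10:30–11:45, 12:15–12:30.
Windows ≥ 30 min: 10:30–11:45.
Earliest such window starts at 10:30.

10:30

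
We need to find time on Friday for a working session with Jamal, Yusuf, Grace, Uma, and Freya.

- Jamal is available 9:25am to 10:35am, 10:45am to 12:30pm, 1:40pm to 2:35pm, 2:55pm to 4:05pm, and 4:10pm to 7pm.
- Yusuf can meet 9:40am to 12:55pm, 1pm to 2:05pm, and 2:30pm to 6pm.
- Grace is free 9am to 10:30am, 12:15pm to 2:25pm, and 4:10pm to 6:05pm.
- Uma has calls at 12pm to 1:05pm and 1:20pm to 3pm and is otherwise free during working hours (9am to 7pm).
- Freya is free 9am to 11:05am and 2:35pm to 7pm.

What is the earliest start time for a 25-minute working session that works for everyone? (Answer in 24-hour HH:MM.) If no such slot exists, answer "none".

Uma free within 09:00–19:00: 09:00–12:00, 13:05–13:20, 15:00–19:00.
Jamal ∩ Yusuf: 09:40–10:35, 10:45–12:30, 13:40–14:05, 14:30–14:35, 14:55–16:05, 16:10–18:00.
Jamal ∩ Yusuf ∩ Grace: 09:40–10:30, 12:15–12:30, 13:40–14:05, 16:10–18:00.
Jamal ∩ Yusuf ∩ Grace ∩ Uma: 09:40–10:30, 16:10–18:00.
Jamal ∩ Yusuf ∩ Grace ∩ Uma ∩ Freya: 09:40–10:30, 16:10–18:00.
Windows ≥ 25 min: 09:40–10:30, 16:10–18:00.
Earliest such window starts at 09:40.

09:40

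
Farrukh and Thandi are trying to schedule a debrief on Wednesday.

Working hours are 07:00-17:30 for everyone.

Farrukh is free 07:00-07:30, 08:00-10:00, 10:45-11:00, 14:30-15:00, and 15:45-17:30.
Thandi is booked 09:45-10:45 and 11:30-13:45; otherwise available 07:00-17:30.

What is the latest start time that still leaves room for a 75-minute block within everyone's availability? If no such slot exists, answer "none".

16:15

Thandi free within 07:00–17:30: 07:00–09:45, 10:45–11:30, 13:45–17:30.
Farrukh ∩ Thandi: 07:00–07:30, 08:00–09:45, 10:45–11:00, 14:30–15:00, 15:45–17:30.
Windows ≥ 75 min: 08:00–09:45, 15:45–17:30.
Latest start in the last window 15:45–17:30 is 17:30 − 75 min = 16:15.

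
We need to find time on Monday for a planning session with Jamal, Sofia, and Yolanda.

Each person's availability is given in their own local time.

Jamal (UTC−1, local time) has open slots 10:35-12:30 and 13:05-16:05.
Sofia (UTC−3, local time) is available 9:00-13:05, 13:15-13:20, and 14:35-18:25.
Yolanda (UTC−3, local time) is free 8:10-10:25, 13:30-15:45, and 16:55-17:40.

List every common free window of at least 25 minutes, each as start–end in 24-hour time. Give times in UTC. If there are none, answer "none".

12:00–13:25

Jamal → UTC: 11:35–13:30, 14:05–17:05.
Sofia → UTC: 12:00–16:05, 16:15–16:20, 17:35–21:25.
Yolanda → UTC: 11:10–13:25, 16:30–18:45, 19:55–20:40.
Jamal ∩ Sofia: 12:00–13:30, 14:05–16:05, 16:15–16:20.
Jamal ∩ Sofia ∩ Yolanda: 12:00–13:25.
Windows ≥ 25 min: 12:00–13:25.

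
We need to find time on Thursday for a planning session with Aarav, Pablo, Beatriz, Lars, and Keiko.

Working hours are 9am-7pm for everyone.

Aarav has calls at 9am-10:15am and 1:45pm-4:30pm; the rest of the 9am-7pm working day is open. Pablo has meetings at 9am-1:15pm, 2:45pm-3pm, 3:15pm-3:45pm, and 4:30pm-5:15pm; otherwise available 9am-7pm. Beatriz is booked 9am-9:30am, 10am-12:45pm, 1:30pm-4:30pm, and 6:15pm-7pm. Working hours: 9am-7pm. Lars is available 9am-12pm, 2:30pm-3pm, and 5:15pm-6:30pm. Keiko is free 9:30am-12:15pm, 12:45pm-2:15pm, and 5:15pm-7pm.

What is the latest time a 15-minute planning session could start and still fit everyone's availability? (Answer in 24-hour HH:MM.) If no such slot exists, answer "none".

Aarav free within 09:00–19:00: 10:15–13:45, 16:30–19:00.
Pablo free within 09:00–19:00: 13:15–14:45, 15:00–15:15, 15:45–16:30, 17:15–19:00.
Beatriz free within 09:00–19:00: 09:30–10:00, 12:45–13:30, 16:30–18:15.
Aarav ∩ Pablo: 13:15–13:45, 17:15–19:00.
Aarav ∩ Pablo ∩ Beatriz: 13:15–13:30, 17:15–18:15.
Aarav ∩ Pablo ∩ Beatriz ∩ Lars: 17:15–18:15.
Aarav ∩ Pablo ∩ Beatriz ∩ Lars ∩ Keiko: 17:15–18:15.
Windows ≥ 15 min: 17:15–18:15.
Latest start in the last window 17:15–18:15 is 18:15 − 15 min = 18:00.

18:00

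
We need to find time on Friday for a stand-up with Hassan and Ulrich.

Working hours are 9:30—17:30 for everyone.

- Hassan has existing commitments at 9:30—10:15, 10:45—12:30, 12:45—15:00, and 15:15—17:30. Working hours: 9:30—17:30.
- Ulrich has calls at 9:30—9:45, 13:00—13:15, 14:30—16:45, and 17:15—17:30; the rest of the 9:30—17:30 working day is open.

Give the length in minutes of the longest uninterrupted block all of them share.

30 minutes

Hassan free within 09:30–17:30: 10:15–10:45, 12:30–12:45, 15:00–15:15.
Ulrich free within 09:30–17:30: 09:45–13:00, 13:15–14:30, 16:45–17:15.
Hassan ∩ Ulrich: 10:15–10:45, 12:30–12:45.
Common window lengths: 30, 15 min; longest is 30.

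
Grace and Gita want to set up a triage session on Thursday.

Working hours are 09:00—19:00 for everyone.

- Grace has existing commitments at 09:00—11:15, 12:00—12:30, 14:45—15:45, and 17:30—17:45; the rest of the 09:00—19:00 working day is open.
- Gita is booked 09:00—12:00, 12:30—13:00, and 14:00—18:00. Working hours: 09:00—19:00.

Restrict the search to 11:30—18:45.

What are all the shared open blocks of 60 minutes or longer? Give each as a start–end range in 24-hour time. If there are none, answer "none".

Grace free within 09:00–19:00: 11:15–12:00, 12:30–14:45, 15:45–17:30, 17:45–19:00.
Gita free within 09:00–19:00: 12:00–12:30, 13:00–14:00, 18:00–19:00.
Grace ∩ Gita: 13:00–14:00, 18:00–19:00.
Restricted to 11:30–18:45: 13:00–14:00, 18:00–18:45.
Windows ≥ 60 min: 13:00–14:00.

13:00–14:00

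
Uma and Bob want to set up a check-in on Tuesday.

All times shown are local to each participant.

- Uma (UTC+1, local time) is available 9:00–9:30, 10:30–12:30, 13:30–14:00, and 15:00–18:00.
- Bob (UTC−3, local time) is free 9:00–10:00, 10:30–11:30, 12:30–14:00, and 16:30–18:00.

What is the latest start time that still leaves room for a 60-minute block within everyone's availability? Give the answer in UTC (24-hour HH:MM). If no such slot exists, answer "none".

16:00

Uma → UTC: 08:00–08:30, 09:30–11:30, 12:30–13:00, 14:00–17:00.
Bob → UTC: 12:00–13:00, 13:30–14:30, 15:30–17:00, 19:30–21:00.
Uma ∩ Bob: 12:30–13:00, 14:00–14:30, 15:30–17:00.
Windows ≥ 60 min: 15:30–17:00.
Latest start in the last window 15:30–17:00 is 17:00 − 60 min = 16:00.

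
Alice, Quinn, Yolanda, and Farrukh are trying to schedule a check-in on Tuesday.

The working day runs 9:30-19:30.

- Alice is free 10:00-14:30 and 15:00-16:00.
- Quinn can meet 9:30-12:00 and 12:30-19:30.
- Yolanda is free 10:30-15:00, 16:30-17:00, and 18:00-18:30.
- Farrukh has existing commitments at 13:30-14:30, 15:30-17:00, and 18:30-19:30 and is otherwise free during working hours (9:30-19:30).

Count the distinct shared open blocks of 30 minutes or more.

Farrukh free within 09:30–19:30: 09:30–13:30, 14:30–15:30, 17:00–18:30.
Alice ∩ Quinn: 10:00–12:00, 12:30–14:30, 15:00–16:00.
Alice ∩ Quinn ∩ Yolanda: 10:30–12:00, 12:30–14:30.
Alice ∩ Quinn ∩ Yolanda ∩ Farrukh: 10:30–12:00, 12:30–13:30.
Windows ≥ 30 min: 10:30–12:00, 12:30–13:30.
That's 2 windows.

2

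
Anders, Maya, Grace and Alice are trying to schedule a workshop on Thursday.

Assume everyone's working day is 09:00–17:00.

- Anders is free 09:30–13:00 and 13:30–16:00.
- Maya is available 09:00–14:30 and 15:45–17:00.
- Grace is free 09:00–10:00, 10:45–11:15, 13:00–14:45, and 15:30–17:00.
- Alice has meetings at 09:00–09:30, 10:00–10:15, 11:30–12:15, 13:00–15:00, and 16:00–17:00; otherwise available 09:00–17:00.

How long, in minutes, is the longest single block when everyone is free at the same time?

Alice free within 09:00–17:00: 09:30–10:00, 10:15–11:30, 12:15–13:00, 15:00–16:00.
Anders ∩ Maya: 09:30–13:00, 13:30–14:30, 15:45–16:00.
Anders ∩ Maya ∩ Grace: 09:30–10:00, 10:45–11:15, 13:30–14:30, 15:45–16:00.
Anders ∩ Maya ∩ Grace ∩ Alice: 09:30–10:00, 10:45–11:15, 15:45–16:00.
Common window lengths: 30, 30, 15 min; longest is 30.

30 minutes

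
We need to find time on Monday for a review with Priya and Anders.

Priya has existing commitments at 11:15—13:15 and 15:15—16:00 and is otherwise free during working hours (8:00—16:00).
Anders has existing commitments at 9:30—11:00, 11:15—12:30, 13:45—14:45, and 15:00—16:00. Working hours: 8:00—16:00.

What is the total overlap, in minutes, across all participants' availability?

150 minutes

Priya free within 08:00–16:00: 08:00–11:15, 13:15–15:15.
Anders free within 08:00–16:00: 08:00–09:30, 11:00–11:15, 12:30–13:45, 14:45–15:00.
Priya ∩ Anders: 08:00–09:30, 11:00–11:15, 13:15–13:45, 14:45–15:00.
Total common minutes: 90 + 15 + 30 + 15 = 150.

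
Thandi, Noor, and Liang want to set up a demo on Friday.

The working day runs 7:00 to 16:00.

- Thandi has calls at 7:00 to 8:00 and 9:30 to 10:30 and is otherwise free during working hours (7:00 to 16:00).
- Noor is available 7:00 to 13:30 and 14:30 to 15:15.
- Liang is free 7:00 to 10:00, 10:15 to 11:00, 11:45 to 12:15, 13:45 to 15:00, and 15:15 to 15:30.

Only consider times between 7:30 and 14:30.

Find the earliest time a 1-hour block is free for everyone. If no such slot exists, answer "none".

08:00

Thandi free within 07:00–16:00: 08:00–09:30, 10:30–16:00.
Thandi ∩ Noor: 08:00–09:30, 10:30–13:30, 14:30–15:15.
Thandi ∩ Noor ∩ Liang: 08:00–09:30, 10:30–11:00, 11:45–12:15, 14:30–15:00.
Restricted to 07:30–14:30: 08:00–09:30, 10:30–11:00, 11:45–12:15.
Windows ≥ 60 min: 08:00–09:30.
Earliest such window starts at 08:00.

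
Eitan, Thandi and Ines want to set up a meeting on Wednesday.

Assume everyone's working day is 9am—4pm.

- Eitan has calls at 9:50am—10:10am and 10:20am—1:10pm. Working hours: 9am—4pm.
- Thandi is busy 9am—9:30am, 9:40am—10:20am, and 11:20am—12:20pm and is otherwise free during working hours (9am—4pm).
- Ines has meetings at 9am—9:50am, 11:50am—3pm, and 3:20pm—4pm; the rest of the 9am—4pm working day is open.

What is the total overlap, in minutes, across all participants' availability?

Eitan free within 09:00–16:00: 09:00–09:50, 10:10–10:20, 13:10–16:00.
Thandi free within 09:00–16:00: 09:30–09:40, 10:20–11:20, 12:20–16:00.
Ines free within 09:00–16:00: 09:50–11:50, 15:00–15:20.
Eitan ∩ Thandi: 09:30–09:40, 13:10–16:00.
Eitan ∩ Thandi ∩ Ines: 15:00–15:20.
Total common minutes: 20.

20 minutes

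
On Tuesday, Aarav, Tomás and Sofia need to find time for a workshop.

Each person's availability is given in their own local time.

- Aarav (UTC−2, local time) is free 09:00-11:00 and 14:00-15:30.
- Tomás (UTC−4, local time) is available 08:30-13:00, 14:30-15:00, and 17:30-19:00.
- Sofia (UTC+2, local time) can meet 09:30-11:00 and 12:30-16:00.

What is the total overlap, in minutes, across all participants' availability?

Aarav → UTC: 11:00–13:00, 16:00–17:30.
Tomás → UTC: 12:30–17:00, 18:30–19:00, 21:30–23:00.
Sofia → UTC: 07:30–09:00, 10:30–14:00.
Aarav ∩ Tomás: 12:30–13:00, 16:00–17:00.
Aarav ∩ Tomás ∩ Sofia: 12:30–13:00.
Total common minutes: 30.

30 minutes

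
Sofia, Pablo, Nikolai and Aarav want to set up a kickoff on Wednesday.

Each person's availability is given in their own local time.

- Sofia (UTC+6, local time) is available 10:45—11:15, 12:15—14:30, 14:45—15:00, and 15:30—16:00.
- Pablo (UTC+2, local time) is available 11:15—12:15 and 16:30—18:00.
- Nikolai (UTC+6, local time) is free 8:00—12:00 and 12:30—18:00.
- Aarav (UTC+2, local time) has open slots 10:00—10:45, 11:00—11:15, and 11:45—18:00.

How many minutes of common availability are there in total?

15 minutes

Sofia → UTC: 04:45–05:15, 06:15–08:30, 08:45–09:00, 09:30–10:00.
Pablo → UTC: 09:15–10:15, 14:30–16:00.
Nikolai → UTC: 02:00–06:00, 06:30–12:00.
Aarav → UTC: 08:00–08:45, 09:00–09:15, 09:45–16:00.
Sofia ∩ Pablo: 09:30–10:00.
Sofia ∩ Pablo ∩ Nikolai: 09:30–10:00.
Sofia ∩ Pablo ∩ Nikolai ∩ Aarav: 09:45–10:00.
Total common minutes: 15.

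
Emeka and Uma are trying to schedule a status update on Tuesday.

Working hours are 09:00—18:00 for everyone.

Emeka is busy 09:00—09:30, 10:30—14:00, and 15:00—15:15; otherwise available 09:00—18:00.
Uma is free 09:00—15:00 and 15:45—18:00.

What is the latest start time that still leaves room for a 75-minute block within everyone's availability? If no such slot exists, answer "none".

Emeka free within 09:00–18:00: 09:30–10:30, 14:00–15:00, 15:15–18:00.
Emeka ∩ Uma: 09:30–10:30, 14:00–15:00, 15:45–18:00.
Windows ≥ 75 min: 15:45–18:00.
Latest start in the last window 15:45–18:00 is 18:00 − 75 min = 16:45.

16:45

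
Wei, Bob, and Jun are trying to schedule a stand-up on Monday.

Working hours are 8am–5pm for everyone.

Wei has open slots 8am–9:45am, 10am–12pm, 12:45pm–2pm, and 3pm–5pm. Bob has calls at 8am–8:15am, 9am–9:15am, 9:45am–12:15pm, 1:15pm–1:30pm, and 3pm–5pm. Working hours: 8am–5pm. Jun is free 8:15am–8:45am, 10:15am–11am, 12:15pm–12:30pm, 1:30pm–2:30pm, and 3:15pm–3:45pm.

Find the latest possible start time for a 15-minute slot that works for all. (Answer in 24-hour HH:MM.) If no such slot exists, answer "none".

Bob free within 08:00–17:00: 08:15–09:00, 09:15–09:45, 12:15–13:15, 13:30–15:00.
Wei ∩ Bob: 08:15–09:00, 09:15–09:45, 12:45–13:15, 13:30–14:00.
Wei ∩ Bob ∩ Jun: 08:15–08:45, 13:30–14:00.
Windows ≥ 15 min: 08:15–08:45, 13:30–14:00.
Latest start in the last window 13:30–14:00 is 14:00 − 15 min = 13:45.

13:45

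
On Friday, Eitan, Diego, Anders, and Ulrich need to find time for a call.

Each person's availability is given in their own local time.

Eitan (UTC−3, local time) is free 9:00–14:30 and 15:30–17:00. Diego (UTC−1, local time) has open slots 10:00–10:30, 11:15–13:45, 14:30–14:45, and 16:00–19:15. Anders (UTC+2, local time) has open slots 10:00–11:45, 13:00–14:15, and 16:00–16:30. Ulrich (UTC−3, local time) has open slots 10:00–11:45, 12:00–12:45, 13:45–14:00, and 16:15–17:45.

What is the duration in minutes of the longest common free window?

Eitan → UTC: 12:00–17:30, 18:30–20:00.
Diego → UTC: 11:00–11:30, 12:15–14:45, 15:30–15:45, 17:00–20:15.
Anders → UTC: 08:00–09:45, 11:00–12:15, 14:00–14:30.
Ulrich → UTC: 13:00–14:45, 15:00–15:45, 16:45–17:00, 19:15–20:45.
Eitan ∩ Diego: 12:15–14:45, 15:30–15:45, 17:00–17:30, 18:30–20:00.
Eitan ∩ Diego ∩ Anders: 14:00–14:30.
Eitan ∩ Diego ∩ Anders ∩ Ulrich: 14:00–14:30.
Single common window of 30 minutes.

30 minutes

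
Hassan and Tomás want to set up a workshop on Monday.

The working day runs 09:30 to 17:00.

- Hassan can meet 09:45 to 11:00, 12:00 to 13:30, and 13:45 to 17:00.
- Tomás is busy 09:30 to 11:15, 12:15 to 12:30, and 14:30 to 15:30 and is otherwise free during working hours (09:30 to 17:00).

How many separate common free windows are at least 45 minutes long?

Tomás free within 09:30–17:00: 11:15–12:15, 12:30–14:30, 15:30–17:00.
Hassan ∩ Tomás: 12:00–12:15, 12:30–13:30, 13:45–14:30, 15:30–17:00.
Windows ≥ 45 min: 12:30–13:30, 13:45–14:30, 15:30–17:00.
That's 3 windows.

3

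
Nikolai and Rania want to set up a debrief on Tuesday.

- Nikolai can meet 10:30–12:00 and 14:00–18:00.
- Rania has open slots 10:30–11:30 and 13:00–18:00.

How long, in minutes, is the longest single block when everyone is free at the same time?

240 minutes

Nikolai ∩ Rania: 10:30–11:30, 14:00–18:00.
Common window lengths: 60, 240 min; longest is 240.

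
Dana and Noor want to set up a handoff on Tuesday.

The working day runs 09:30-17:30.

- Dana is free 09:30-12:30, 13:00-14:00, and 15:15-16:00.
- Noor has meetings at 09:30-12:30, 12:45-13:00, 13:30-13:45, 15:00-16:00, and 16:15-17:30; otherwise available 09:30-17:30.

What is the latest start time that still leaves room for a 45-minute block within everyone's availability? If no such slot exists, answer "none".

Noor free within 09:30–17:30: 12:30–12:45, 13:00–13:30, 13:45–15:00, 16:00–16:15.
Dana ∩ Noor: 13:00–13:30, 13:45–14:00.
Windows ≥ 45 min: (none).

none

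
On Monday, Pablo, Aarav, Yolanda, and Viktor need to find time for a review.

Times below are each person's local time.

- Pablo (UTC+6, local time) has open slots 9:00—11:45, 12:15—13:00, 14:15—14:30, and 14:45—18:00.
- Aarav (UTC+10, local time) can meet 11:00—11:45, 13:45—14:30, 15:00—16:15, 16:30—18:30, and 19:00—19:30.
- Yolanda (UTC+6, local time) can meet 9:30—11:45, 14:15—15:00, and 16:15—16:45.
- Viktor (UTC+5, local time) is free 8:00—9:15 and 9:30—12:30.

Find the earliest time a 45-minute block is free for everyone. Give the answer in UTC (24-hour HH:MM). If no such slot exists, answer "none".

Pablo → UTC: 03:00–05:45, 06:15–07:00, 08:15–08:30, 08:45–12:00.
Aarav → UTC: 01:00–01:45, 03:45–04:30, 05:00–06:15, 06:30–08:30, 09:00–09:30.
Yolanda → UTC: 03:30–05:45, 08:15–09:00, 10:15–10:45.
Viktor → UTC: 03:00–04:15, 04:30–07:30.
Pablo ∩ Aarav: 03:45–04:30, 05:00–05:45, 06:30–07:00, 08:15–08:30, 09:00–09:30.
Pablo ∩ Aarav ∩ Yolanda: 03:45–04:30, 05:00–05:45, 08:15–08:30.
Pablo ∩ Aarav ∩ Yolanda ∩ Viktor: 03:45–04:15, 05:00–05:45.
Windows ≥ 45 min: 05:00–05:45.
Earliest such window starts at 05:00.

05:00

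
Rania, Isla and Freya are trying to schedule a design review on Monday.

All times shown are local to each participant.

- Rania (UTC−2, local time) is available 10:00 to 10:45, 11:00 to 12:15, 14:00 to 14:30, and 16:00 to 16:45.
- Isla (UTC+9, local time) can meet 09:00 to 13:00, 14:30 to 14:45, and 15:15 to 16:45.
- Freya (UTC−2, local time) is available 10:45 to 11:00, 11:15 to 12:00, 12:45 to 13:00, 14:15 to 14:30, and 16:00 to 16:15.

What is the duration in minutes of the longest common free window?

Rania → UTC: 12:00–12:45, 13:00–14:15, 16:00–16:30, 18:00–18:45.
Isla → UTC: 00:00–04:00, 05:30–05:45, 06:15–07:45.
Freya → UTC: 12:45–13:00, 13:15–14:00, 14:45–15:00, 16:15–16:30, 18:00–18:15.
Rania ∩ Isla: (none).
Rania ∩ Isla ∩ Freya: (none).
No common window.

0 minutes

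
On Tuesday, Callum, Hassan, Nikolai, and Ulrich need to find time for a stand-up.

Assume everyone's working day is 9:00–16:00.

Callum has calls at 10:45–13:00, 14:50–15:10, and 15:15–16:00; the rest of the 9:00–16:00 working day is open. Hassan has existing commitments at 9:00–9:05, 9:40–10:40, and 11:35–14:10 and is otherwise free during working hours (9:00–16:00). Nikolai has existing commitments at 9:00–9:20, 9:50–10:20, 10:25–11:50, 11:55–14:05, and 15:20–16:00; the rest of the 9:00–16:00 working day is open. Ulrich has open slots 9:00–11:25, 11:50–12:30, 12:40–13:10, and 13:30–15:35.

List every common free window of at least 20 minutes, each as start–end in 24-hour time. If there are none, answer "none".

Callum free within 09:00–16:00: 09:00–10:45, 13:00–14:50, 15:10–15:15.
Hassan free within 09:00–16:00: 09:05–09:40, 10:40–11:35, 14:10–16:00.
Nikolai free within 09:00–16:00: 09:20–09:50, 10:20–10:25, 11:50–11:55, 14:05–15:20.
Callum ∩ Hassan: 09:05–09:40, 10:40–10:45, 14:10–14:50, 15:10–15:15.
Callum ∩ Hassan ∩ Nikolai: 09:20–09:40, 14:10–14:50, 15:10–15:15.
Callum ∩ Hassan ∩ Nikolai ∩ Ulrich: 09:20–09:40, 14:10–14:50, 15:10–15:15.
Windows ≥ 20 min: 09:20–09:40, 14:10–14:50.

09:20–09:40, 14:10–14:50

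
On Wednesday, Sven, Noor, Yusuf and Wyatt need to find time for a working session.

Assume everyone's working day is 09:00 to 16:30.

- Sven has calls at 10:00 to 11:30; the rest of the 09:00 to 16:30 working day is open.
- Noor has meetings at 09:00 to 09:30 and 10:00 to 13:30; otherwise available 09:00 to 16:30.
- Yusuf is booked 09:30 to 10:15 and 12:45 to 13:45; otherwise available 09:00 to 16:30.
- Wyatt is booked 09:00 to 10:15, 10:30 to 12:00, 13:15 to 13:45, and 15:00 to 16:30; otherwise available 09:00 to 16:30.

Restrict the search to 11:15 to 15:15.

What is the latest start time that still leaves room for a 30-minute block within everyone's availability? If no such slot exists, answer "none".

14:30

Sven free within 09:00–16:30: 09:00–10:00, 11:30–16:30.
Noor free within 09:00–16:30: 09:30–10:00, 13:30–16:30.
Yusuf free within 09:00–16:30: 09:00–09:30, 10:15–12:45, 13:45–16:30.
Wyatt free within 09:00–16:30: 10:15–10:30, 12:00–13:15, 13:45–15:00.
Sven ∩ Noor: 09:30–10:00, 13:30–16:30.
Sven ∩ Noor ∩ Yusuf: 13:45–16:30.
Sven ∩ Noor ∩ Yusuf ∩ Wyatt: 13:45–15:00.
Restricted to 11:15–15:15: 13:45–15:00.
Windows ≥ 30 min: 13:45–15:00.
Latest start in the last window 13:45–15:00 is 15:00 − 30 min = 14:30.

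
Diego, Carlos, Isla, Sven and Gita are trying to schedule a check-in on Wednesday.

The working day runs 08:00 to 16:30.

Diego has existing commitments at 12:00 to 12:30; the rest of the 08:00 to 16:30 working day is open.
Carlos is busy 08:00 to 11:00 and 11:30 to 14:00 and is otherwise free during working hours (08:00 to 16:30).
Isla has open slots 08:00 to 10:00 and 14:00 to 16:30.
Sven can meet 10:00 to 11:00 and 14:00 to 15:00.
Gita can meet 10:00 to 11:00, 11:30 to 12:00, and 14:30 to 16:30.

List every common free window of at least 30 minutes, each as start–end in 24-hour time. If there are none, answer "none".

14:30–15:00

Diego free within 08:00–16:30: 08:00–12:00, 12:30–16:30.
Carlos free within 08:00–16:30: 11:00–11:30, 14:00–16:30.
Diego ∩ Carlos: 11:00–11:30, 14:00–16:30.
Diego ∩ Carlos ∩ Isla: 14:00–16:30.
Diego ∩ Carlos ∩ Isla ∩ Sven: 14:00–15:00.
Diego ∩ Carlos ∩ Isla ∩ Sven ∩ Gita: 14:30–15:00.
Windows ≥ 30 min: 14:30–15:00.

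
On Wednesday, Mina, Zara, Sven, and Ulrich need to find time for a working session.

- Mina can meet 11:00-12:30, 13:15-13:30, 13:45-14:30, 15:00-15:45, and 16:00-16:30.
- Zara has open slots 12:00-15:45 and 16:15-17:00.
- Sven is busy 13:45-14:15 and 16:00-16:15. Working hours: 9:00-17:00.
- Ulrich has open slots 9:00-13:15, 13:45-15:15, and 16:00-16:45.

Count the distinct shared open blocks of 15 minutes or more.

Sven free within 09:00–17:00: 09:00–13:45, 14:15–16:00, 16:15–17:00.
Mina ∩ Zara: 12:00–12:30, 13:15–13:30, 13:45–14:30, 15:00–15:45, 16:15–16:30.
Mina ∩ Zara ∩ Sven: 12:00–12:30, 13:15–13:30, 14:15–14:30, 15:00–15:45, 16:15–16:30.
Mina ∩ Zara ∩ Sven ∩ Ulrich: 12:00–12:30, 14:15–14:30, 15:00–15:15, 16:15–16:30.
Windows ≥ 15 min: 12:00–12:30, 14:15–14:30, 15:00–15:15, 16:15–16:30.
That's 4 windows.

4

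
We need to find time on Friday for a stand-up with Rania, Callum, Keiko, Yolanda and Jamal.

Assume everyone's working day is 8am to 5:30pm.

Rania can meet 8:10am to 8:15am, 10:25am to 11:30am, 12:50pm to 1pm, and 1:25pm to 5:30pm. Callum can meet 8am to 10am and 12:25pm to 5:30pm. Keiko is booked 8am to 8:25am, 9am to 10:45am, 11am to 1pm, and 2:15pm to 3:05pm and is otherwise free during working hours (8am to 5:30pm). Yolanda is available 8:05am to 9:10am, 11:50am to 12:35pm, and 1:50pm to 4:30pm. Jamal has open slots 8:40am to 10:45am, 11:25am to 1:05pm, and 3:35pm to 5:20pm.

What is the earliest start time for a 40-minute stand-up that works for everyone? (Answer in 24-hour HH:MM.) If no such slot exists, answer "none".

Keiko free within 08:00–17:30: 08:25–09:00, 10:45–11:00, 13:00–14:15, 15:05–17:30.
Rania ∩ Callum: 08:10–08:15, 12:50–13:00, 13:25–17:30.
Rania ∩ Callum ∩ Keiko: 13:25–14:15, 15:05–17:30.
Rania ∩ Callum ∩ Keiko ∩ Yolanda: 13:50–14:15, 15:05–16:30.
Rania ∩ Callum ∩ Keiko ∩ Yolanda ∩ Jamal: 15:35–16:30.
Windows ≥ 40 min: 15:35–16:30.
Earliest such window starts at 15:35.

15:35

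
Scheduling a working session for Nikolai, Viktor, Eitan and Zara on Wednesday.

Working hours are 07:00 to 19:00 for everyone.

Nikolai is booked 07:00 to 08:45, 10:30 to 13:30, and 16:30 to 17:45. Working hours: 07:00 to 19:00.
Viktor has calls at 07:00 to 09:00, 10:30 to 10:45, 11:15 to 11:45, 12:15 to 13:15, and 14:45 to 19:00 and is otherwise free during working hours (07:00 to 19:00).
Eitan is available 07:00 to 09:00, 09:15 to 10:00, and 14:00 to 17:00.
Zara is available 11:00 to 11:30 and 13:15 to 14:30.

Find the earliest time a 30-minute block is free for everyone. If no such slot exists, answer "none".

14:00

Nikolai free within 07:00–19:00: 08:45–10:30, 13:30–16:30, 17:45–19:00.
Viktor free within 07:00–19:00: 09:00–10:30, 10:45–11:15, 11:45–12:15, 13:15–14:45.
Nikolai ∩ Viktor: 09:00–10:30, 13:30–14:45.
Nikolai ∩ Viktor ∩ Eitan: 09:15–10:00, 14:00–14:45.
Nikolai ∩ Viktor ∩ Eitan ∩ Zara: 14:00–14:30.
Windows ≥ 30 min: 14:00–14:30.
Earliest such window starts at 14:00.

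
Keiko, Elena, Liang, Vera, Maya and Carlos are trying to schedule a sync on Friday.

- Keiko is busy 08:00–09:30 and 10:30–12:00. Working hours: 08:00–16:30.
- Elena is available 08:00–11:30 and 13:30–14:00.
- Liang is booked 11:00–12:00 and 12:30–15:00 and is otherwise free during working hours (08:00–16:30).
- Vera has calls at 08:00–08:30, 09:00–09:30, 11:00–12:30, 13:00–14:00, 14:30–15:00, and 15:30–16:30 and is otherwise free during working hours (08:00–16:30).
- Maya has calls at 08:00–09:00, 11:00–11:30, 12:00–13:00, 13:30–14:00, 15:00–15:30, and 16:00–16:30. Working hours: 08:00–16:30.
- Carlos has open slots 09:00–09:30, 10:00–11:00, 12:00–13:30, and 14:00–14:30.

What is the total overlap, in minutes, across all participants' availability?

30 minutes

Keiko free within 08:00–16:30: 09:30–10:30, 12:00–16:30.
Liang free within 08:00–16:30: 08:00–11:00, 12:00–12:30, 15:00–16:30.
Vera free within 08:00–16:30: 08:30–09:00, 09:30–11:00, 12:30–13:00, 14:00–14:30, 15:00–15:30.
Maya free within 08:00–16:30: 09:00–11:00, 11:30–12:00, 13:00–13:30, 14:00–15:00, 15:30–16:00.
Keiko ∩ Elena: 09:30–10:30, 13:30–14:00.
Keiko ∩ Elena ∩ Liang: 09:30–10:30.
Keiko ∩ Elena ∩ Liang ∩ Vera: 09:30–10:30.
Keiko ∩ Elena ∩ Liang ∩ Vera ∩ Maya: 09:30–10:30.
Keiko ∩ Elena ∩ Liang ∩ Vera ∩ Maya ∩ Carlos: 10:00–10:30.
Total common minutes: 30.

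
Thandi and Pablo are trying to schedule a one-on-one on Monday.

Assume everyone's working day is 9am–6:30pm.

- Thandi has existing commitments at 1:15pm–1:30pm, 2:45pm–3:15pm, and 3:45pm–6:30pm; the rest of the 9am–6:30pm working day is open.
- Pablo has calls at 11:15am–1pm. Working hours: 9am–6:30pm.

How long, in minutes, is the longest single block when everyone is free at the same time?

135 minutes

Thandi free within 09:00–18:30: 09:00–13:15, 13:30–14:45, 15:15–15:45.
Pablo free within 09:00–18:30: 09:00–11:15, 13:00–18:30.
Thandi ∩ Pablo: 09:00–11:15, 13:00–13:15, 13:30–14:45, 15:15–15:45.
Common window lengths: 135, 15, 75, 30 min; longest is 135.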